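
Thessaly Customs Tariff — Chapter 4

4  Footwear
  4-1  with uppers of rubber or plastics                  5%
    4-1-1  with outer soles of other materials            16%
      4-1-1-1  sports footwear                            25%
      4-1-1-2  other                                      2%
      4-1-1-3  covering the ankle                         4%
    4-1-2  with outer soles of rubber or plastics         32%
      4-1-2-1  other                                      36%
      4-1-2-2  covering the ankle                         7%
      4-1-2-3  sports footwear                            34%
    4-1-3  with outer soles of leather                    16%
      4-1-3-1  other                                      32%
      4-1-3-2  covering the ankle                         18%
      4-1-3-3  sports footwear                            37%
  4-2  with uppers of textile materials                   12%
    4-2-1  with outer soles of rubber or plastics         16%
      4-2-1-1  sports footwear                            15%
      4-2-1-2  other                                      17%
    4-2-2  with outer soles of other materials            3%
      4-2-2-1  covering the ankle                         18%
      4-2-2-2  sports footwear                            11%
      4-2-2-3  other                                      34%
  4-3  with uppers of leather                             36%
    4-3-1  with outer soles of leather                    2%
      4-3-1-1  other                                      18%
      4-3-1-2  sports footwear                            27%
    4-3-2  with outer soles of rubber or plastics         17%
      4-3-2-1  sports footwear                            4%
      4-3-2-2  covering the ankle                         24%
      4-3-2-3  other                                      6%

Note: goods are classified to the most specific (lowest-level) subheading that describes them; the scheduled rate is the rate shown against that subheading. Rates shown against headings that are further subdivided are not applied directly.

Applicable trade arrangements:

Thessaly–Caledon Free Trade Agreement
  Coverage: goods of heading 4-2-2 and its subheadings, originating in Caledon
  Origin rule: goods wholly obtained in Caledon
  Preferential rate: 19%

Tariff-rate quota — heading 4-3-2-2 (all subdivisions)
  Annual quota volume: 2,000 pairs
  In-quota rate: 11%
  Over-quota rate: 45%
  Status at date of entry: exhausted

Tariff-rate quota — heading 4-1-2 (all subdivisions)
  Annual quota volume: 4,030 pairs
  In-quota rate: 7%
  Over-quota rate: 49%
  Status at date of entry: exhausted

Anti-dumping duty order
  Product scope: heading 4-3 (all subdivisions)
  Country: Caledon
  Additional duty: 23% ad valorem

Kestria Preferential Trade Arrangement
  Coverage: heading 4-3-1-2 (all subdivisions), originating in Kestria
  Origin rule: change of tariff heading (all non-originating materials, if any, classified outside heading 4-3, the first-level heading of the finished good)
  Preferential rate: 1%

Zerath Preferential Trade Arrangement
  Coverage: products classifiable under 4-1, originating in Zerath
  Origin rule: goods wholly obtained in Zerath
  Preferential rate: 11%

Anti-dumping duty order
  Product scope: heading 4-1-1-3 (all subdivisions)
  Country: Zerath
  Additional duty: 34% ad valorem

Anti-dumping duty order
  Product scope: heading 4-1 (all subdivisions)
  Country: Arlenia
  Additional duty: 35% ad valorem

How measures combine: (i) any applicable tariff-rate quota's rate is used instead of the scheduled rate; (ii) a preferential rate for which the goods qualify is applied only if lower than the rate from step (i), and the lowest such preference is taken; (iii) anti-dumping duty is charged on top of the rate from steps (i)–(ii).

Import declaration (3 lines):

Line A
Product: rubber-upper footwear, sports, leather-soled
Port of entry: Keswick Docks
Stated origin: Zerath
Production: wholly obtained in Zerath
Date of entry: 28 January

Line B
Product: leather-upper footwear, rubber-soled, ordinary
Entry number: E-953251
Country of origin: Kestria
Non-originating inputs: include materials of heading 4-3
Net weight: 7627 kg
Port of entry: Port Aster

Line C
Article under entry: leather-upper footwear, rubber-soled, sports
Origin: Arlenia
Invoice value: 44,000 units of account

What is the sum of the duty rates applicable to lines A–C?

21%

Line A: rubber-upper → 4-1; leather-soled → 4-1-3; sports → 4-1-3-3. Scheduled 37%. Zerath agreement on 4-1: wholly obtained → 11% available; preferential 11%. → 11%.
Line B: leather-upper → 4-3; rubber-soled → 4-3-2; ordinary → 4-3-2-3. Scheduled 6%. Kestria agreement on 4-3-1-2: 4-3-2-3 not covered. → 6%.
Line C: leather-upper → 4-3; rubber-soled → 4-3-2; sports → 4-3-2-1. Scheduled 4%. No special measure applies. → 4%.
Sum: 11% + 6% + 4% = 21%.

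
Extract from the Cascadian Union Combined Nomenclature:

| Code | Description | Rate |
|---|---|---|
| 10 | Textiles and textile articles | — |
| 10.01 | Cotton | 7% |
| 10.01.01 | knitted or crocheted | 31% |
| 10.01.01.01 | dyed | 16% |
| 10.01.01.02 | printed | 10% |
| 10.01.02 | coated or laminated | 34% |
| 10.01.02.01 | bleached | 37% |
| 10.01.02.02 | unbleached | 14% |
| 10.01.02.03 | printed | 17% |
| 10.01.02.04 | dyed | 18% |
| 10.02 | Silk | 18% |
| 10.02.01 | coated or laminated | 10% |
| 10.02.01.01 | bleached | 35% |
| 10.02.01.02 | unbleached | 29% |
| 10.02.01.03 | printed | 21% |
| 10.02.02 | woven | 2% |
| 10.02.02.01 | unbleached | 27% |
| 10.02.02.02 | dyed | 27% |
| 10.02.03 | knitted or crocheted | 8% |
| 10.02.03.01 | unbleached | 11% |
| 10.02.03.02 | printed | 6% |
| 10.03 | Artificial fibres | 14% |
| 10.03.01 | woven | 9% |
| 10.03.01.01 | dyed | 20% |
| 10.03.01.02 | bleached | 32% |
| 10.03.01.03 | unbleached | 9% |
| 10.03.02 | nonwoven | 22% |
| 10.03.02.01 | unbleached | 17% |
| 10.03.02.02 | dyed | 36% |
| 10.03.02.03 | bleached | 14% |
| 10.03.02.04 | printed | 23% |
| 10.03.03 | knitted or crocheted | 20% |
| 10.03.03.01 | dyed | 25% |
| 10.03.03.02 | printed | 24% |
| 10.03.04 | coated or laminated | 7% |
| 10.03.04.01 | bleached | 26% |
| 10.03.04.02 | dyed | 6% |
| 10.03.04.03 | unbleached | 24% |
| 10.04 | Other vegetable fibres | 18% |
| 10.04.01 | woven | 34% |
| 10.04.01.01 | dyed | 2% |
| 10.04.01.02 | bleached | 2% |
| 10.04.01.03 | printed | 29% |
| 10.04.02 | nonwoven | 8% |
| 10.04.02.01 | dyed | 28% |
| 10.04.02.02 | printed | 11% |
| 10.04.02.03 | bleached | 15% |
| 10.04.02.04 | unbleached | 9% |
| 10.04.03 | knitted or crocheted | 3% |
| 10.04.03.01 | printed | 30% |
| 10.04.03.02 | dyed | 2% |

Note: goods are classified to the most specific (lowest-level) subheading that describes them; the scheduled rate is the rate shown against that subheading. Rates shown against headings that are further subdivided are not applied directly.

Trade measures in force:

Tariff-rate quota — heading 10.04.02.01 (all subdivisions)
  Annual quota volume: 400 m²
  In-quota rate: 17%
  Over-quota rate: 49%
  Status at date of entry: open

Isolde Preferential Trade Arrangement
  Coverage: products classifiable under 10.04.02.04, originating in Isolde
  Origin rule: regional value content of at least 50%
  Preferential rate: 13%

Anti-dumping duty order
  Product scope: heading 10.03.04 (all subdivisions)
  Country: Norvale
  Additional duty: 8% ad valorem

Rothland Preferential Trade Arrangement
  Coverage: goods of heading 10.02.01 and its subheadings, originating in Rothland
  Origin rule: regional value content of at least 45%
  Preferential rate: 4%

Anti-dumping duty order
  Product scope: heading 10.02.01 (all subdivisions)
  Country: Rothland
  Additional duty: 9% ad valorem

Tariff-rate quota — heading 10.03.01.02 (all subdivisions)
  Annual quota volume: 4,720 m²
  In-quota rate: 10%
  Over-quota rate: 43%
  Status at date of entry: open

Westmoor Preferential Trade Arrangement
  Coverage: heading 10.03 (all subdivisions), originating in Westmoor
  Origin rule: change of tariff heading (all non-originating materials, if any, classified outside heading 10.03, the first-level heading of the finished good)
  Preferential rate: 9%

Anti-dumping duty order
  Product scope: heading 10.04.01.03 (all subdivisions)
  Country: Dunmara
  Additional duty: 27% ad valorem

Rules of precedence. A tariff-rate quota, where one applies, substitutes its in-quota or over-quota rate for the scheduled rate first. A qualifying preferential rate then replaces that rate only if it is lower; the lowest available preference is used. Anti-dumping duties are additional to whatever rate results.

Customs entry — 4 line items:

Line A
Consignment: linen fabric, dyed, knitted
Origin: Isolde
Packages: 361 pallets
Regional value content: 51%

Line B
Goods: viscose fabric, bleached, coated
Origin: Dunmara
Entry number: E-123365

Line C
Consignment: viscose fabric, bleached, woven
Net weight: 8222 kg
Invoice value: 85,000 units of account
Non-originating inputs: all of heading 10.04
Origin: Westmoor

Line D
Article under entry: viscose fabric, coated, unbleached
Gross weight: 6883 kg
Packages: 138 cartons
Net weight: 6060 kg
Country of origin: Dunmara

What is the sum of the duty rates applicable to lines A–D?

61%

Line A: linen → 10.04; knitted → 10.04.03; dyed → 10.04.03.02. Scheduled 2%. Isolde agreement on 10.04.02.04: 10.04.03.02 not covered. → 2%.
Line B: viscose → 10.03; coated → 10.03.04; bleached → 10.03.04.01. Scheduled 26%. No special measure applies. → 26%.
Line C: viscose → 10.03; woven → 10.03.01; bleached → 10.03.01.02. Scheduled 32%. quota on 10.03.01.02 open → in-quota 10%; Westmoor agreement on 10.03: CTH met → 9% available; preferential 9%. → 9%.
Line D: viscose → 10.03; coated → 10.03.04; unbleached → 10.03.04.03. Scheduled 24%. No special measure applies. → 24%.
Sum: 2% + 26% + 9% + 24% = 61%.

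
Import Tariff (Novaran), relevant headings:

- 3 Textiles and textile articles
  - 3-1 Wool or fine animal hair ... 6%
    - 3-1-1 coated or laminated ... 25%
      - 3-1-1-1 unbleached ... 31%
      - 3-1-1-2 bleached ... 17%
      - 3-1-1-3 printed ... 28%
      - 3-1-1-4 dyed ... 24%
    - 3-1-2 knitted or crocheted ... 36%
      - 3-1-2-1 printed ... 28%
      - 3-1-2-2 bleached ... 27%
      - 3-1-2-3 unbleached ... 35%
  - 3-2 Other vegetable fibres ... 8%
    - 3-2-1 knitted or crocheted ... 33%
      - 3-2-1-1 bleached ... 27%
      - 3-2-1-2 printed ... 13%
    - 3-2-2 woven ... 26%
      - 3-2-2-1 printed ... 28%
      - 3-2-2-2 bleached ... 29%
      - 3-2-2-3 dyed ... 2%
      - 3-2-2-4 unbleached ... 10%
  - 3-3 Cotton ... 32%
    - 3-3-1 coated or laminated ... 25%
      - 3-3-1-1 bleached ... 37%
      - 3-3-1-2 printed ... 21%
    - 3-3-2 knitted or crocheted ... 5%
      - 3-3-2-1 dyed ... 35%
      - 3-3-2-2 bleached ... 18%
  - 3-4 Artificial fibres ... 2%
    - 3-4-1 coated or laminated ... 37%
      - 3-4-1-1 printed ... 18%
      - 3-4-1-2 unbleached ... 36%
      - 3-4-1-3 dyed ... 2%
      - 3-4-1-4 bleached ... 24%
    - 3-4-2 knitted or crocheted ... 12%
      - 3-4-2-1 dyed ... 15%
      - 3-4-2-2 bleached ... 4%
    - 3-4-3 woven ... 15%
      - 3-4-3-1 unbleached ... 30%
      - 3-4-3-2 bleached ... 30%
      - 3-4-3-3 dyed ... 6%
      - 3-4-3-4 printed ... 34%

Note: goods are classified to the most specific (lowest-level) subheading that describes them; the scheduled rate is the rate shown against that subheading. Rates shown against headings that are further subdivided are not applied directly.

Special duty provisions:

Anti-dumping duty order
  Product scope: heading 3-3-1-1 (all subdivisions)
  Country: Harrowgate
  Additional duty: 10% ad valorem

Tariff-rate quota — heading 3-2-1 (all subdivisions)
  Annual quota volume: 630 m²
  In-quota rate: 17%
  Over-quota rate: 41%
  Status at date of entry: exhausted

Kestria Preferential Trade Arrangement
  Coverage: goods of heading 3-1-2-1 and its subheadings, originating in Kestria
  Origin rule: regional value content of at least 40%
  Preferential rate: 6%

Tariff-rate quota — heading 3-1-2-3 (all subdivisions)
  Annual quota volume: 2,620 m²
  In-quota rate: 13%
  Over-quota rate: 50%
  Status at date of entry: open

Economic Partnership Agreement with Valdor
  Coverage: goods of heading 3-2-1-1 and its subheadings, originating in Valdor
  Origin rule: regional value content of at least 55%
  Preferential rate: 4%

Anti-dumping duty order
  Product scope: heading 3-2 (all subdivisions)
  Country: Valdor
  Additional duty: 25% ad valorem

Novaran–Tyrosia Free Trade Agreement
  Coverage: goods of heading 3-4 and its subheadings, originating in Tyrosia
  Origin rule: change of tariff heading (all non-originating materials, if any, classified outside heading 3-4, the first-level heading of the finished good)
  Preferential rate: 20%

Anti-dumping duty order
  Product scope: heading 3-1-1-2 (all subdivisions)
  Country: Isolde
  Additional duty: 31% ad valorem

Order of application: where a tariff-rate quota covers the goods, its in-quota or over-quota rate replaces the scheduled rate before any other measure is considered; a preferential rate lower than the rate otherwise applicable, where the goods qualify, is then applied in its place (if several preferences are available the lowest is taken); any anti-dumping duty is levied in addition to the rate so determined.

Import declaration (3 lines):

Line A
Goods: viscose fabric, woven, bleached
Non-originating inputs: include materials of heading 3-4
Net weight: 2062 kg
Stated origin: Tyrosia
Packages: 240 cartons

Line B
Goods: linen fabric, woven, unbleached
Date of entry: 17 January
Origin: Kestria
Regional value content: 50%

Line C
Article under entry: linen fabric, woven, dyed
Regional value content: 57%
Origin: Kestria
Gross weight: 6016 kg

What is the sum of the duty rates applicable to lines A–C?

42%

Line A: viscose → 3-4; woven → 3-4-3; bleached → 3-4-3-2. Scheduled 30%. Tyrosia agreement on 3-4: CTH not met. → 30%.
Line B: linen → 3-2; woven → 3-2-2; unbleached → 3-2-2-4. Scheduled 10%. Kestria agreement on 3-1-2-1: 3-2-2-4 not covered. → 10%.
Line C: linen → 3-2; woven → 3-2-2; dyed → 3-2-2-3. Scheduled 2%. Kestria agreement on 3-1-2-1: 3-2-2-3 not covered. → 2%.
Sum: 30% + 10% + 2% = 42%.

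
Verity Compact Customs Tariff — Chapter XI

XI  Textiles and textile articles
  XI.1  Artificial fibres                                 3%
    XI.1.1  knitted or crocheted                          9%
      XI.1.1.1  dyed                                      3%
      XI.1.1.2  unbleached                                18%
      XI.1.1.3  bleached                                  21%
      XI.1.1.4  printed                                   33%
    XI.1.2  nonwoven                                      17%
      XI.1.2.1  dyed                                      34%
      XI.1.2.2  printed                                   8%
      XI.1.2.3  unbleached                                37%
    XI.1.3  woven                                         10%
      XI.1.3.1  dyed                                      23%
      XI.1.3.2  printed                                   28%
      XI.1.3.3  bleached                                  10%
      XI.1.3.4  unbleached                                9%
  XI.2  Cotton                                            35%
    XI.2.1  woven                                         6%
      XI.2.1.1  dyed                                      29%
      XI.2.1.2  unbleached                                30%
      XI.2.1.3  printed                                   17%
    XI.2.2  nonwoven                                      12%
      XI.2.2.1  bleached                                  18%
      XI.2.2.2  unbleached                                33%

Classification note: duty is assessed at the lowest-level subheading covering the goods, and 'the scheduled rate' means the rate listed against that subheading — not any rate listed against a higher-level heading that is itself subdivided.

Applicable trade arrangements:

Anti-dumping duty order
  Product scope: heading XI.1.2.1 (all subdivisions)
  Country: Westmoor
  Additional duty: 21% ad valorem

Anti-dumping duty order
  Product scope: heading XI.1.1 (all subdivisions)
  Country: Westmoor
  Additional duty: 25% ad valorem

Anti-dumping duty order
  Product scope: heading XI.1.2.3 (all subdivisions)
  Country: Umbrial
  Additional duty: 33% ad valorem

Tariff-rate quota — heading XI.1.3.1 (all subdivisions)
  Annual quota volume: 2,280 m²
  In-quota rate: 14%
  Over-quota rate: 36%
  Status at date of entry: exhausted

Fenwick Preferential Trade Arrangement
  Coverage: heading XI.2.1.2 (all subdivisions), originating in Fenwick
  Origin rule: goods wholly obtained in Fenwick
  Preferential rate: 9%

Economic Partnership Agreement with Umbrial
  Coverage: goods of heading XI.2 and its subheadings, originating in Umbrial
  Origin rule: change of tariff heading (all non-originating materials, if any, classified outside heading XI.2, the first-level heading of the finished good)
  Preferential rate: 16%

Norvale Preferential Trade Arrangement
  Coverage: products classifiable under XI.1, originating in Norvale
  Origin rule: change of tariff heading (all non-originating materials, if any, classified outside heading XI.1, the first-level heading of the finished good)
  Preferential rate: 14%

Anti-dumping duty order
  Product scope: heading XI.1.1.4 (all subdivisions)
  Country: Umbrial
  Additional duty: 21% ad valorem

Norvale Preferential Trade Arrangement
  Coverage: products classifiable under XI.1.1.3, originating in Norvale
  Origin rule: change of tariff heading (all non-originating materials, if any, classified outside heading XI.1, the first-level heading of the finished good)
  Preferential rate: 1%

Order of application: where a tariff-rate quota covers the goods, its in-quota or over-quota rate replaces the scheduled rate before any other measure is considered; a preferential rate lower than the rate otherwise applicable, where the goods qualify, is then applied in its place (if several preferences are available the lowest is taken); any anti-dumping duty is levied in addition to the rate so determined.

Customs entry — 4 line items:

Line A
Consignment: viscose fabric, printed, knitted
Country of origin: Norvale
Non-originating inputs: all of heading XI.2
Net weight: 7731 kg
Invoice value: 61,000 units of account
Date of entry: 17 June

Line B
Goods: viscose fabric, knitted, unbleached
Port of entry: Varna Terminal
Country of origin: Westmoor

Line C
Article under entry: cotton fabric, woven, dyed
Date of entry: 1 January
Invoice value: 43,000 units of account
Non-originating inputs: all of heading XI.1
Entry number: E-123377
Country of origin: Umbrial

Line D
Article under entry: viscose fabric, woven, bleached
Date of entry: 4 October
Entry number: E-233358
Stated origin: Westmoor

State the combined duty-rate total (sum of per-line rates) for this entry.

Line A: viscose → XI.1; knitted → XI.1.1; printed → XI.1.1.4. Scheduled 33%. Norvale agreement on XI.1: CTH met → 14% available; Norvale agreement on XI.1.1.3: XI.1.1.4 not covered; preferential 14%. → 14%.
Line B: viscose → XI.1; knitted → XI.1.1; unbleached → XI.1.1.2. Scheduled 18%. anti-dumping (Westmoor, XI.1.1): +25%; total 18% + 25% = 43%. → 43%.
Line C: cotton → XI.2; woven → XI.2.1; dyed → XI.2.1.1. Scheduled 29%. Umbrial agreement on XI.2: CTH met → 16% available; preferential 16%. → 16%.
Line D: viscose → XI.1; woven → XI.1.3; bleached → XI.1.3.3. Scheduled 10%. No special measure applies. → 10%.
Sum: 14% + 43% + 16% + 10% = 83%.

83%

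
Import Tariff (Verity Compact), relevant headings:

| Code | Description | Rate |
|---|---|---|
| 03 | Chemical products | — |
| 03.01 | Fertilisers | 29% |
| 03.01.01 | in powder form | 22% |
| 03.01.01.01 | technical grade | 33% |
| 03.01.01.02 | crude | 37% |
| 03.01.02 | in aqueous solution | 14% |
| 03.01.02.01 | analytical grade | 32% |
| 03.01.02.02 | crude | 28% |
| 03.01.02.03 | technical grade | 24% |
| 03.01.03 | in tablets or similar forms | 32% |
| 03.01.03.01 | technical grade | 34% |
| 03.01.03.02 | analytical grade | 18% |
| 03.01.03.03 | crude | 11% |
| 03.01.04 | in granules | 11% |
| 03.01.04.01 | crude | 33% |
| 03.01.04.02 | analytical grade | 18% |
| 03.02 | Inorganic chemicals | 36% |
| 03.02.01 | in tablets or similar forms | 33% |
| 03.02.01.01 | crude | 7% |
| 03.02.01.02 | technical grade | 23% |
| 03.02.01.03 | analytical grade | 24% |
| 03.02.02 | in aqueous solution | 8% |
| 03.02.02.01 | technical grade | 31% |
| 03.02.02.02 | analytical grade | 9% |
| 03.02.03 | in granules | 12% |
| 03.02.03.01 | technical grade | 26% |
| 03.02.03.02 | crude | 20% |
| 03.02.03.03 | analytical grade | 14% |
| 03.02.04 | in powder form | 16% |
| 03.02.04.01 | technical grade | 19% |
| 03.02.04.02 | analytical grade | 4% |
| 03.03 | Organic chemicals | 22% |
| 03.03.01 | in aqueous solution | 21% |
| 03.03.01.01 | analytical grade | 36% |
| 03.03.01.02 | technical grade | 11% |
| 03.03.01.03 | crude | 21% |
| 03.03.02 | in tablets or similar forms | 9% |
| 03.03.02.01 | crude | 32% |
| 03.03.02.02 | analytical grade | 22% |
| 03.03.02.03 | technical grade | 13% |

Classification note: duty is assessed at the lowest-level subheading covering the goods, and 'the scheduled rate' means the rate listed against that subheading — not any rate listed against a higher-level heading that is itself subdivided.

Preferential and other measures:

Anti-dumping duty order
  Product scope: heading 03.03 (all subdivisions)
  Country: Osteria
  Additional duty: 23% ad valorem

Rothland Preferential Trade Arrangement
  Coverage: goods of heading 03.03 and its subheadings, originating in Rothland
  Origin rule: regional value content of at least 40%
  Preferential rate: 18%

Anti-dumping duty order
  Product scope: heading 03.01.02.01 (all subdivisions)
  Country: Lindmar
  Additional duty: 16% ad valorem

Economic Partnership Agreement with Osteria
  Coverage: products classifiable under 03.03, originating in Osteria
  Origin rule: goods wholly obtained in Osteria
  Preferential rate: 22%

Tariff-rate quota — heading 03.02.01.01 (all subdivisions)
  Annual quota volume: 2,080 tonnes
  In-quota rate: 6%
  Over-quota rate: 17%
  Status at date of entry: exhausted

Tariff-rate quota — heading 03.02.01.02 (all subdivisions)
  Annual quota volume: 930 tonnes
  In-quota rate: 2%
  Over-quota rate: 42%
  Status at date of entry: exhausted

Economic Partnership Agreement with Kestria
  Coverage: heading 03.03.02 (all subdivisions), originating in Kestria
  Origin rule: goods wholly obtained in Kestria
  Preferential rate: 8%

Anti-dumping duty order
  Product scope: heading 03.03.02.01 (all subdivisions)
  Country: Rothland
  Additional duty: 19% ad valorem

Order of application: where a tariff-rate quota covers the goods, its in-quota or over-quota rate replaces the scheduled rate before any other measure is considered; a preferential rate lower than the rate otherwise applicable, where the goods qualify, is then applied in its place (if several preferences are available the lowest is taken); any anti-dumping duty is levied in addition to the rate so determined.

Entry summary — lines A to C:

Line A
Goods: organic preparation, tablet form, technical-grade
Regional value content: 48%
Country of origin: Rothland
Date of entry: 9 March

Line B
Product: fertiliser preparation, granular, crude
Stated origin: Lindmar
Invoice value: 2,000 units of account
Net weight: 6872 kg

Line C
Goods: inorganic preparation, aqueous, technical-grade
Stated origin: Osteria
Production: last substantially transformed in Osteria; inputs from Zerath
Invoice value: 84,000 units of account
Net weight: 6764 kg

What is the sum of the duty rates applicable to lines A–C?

Line A: organic → 03.03; tablet form → 03.03.02; technical-grade → 03.03.02.03. Scheduled 13%. Rothland agreement on 03.03: RVC ≥ 40% → 18% available; preference 18% not lower than 13% → no reduction. → 13%.
Line B: fertiliser → 03.01; granular → 03.01.04; crude → 03.01.04.01. Scheduled 33%. No special measure applies. → 33%.
Line C: inorganic → 03.02; aqueous → 03.02.02; technical-grade → 03.02.02.01. Scheduled 31%. Osteria agreement on 03.03: 03.02.02.01 not covered. → 31%.
Sum: 13% + 33% + 31% = 77%.

77%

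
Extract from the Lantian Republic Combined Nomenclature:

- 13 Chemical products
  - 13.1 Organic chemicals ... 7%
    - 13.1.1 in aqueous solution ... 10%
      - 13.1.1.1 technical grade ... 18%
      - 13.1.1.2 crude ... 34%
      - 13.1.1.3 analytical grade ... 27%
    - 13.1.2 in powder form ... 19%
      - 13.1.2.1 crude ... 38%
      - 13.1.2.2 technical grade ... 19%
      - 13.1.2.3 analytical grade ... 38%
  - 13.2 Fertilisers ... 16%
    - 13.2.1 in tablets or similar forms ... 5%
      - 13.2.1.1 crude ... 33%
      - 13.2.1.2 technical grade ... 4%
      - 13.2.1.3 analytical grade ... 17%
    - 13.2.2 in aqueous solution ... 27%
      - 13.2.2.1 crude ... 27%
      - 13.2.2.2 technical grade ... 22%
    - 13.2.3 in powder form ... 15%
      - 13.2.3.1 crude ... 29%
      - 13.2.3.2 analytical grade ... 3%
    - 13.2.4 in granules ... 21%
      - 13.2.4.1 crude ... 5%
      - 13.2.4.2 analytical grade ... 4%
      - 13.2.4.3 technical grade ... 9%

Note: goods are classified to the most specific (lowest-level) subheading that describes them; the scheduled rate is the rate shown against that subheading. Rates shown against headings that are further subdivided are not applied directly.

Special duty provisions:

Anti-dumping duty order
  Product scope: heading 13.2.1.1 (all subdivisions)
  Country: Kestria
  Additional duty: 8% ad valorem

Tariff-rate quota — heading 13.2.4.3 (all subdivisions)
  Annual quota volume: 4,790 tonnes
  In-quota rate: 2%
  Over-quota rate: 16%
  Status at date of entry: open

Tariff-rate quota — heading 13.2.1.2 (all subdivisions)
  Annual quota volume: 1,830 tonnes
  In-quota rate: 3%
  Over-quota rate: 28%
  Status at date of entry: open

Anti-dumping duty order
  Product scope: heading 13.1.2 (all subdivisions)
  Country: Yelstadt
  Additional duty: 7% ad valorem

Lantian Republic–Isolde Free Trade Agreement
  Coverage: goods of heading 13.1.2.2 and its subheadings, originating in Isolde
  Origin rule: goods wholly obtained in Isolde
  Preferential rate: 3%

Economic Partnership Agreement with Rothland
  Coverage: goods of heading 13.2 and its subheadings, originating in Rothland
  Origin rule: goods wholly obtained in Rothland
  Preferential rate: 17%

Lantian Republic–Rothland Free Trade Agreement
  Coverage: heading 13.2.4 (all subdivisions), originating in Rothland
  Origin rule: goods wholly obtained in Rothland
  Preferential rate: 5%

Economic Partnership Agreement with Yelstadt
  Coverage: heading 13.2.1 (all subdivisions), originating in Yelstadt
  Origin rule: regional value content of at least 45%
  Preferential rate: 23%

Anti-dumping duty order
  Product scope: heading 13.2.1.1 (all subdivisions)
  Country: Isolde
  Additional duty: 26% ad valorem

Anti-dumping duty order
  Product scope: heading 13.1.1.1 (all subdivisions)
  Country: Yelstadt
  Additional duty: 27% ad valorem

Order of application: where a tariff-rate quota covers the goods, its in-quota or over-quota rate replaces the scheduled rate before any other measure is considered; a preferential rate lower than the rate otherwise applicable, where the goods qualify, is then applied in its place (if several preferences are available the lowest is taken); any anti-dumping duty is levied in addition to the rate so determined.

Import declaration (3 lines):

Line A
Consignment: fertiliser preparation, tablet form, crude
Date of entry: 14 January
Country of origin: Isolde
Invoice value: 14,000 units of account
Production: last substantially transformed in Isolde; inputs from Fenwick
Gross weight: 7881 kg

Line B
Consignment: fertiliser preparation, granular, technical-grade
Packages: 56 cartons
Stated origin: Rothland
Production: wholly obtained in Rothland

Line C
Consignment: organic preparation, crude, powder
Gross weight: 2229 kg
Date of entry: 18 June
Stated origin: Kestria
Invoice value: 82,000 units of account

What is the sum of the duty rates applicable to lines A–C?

Line A: fertiliser → 13.2; tablet form → 13.2.1; crude → 13.2.1.1. Scheduled 33%. Isolde agreement on 13.1.2.2: 13.2.1.1 not covered; anti-dumping (Isolde, 13.2.1.1): +26%; total 33% + 26% = 59%. → 59%.
Line B: fertiliser → 13.2; granular → 13.2.4; technical-grade → 13.2.4.3. Scheduled 9%. quota on 13.2.4.3 open → in-quota 2%; Rothland agreement on 13.2: wholly obtained → 17% available; Rothland agreement on 13.2.4: wholly obtained → 5% available; preference 5% not lower than 2% → no reduction. → 2%.
Line C: organic → 13.1; powder → 13.1.2; crude → 13.1.2.1. Scheduled 38%. No special measure applies. → 38%.
Sum: 59% + 2% + 38% = 99%.

99%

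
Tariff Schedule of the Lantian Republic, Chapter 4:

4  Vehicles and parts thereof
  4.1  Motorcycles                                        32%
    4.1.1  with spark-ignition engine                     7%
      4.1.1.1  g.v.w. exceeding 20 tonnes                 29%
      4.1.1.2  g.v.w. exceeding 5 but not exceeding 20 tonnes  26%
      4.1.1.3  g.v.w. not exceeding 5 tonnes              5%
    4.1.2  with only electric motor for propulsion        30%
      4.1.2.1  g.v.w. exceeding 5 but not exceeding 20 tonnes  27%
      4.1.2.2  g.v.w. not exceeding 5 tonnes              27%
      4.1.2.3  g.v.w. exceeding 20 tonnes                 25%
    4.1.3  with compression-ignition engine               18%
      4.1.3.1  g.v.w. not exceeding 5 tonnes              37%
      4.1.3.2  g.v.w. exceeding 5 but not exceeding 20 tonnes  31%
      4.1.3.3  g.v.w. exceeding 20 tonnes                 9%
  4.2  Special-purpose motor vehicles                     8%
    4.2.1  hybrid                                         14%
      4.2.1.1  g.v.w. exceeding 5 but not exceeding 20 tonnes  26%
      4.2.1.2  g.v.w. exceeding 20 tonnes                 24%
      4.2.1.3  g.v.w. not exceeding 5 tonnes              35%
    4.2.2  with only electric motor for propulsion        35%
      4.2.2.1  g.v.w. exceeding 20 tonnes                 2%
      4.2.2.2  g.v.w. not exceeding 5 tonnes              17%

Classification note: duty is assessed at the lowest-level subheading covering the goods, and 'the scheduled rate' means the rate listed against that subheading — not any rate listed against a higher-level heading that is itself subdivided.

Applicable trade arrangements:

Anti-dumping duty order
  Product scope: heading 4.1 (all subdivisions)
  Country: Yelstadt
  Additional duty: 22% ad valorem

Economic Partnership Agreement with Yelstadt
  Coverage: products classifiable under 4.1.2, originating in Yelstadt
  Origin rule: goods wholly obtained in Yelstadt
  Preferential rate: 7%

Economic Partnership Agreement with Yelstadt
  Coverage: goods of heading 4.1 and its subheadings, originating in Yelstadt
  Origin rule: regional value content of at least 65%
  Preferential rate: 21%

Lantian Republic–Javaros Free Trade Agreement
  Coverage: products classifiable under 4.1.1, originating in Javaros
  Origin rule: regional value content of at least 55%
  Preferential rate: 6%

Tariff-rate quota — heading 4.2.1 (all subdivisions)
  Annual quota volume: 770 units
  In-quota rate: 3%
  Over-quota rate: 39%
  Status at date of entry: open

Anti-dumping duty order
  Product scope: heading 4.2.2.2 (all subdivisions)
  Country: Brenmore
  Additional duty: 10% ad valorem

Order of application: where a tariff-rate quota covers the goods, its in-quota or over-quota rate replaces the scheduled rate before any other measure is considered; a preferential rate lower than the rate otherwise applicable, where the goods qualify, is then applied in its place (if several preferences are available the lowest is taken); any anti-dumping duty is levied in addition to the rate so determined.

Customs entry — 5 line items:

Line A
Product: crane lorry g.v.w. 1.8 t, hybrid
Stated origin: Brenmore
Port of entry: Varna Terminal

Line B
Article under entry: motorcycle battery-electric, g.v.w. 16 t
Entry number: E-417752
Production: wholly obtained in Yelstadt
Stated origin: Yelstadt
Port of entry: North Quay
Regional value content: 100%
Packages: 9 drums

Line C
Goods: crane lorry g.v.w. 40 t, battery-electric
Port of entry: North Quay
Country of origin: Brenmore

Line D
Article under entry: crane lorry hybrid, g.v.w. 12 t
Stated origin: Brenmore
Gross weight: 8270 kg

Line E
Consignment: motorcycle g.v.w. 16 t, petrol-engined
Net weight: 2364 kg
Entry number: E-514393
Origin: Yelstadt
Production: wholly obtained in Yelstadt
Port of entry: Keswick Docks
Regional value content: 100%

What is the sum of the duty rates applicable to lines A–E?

Line A: crane lorry → 4.2; hybrid → 4.2.1; g.v.w. 1.8 t → 4.2.1.3. Scheduled 35%. quota on 4.2.1 open → in-quota 3%. → 3%.
Line B: motorcycle → 4.1; battery-electric → 4.1.2; g.v.w. 16 t → 4.1.2.1. Scheduled 27%. Yelstadt agreement on 4.1.2: wholly obtained → 7% available; Yelstadt agreement on 4.1: RVC ≥ 65% → 21% available; preferential 7%; anti-dumping (Yelstadt, 4.1): +22%; total 7% + 22% = 29%. → 29%.
Line C: crane lorry → 4.2; battery-electric → 4.2.2; g.v.w. 40 t → 4.2.2.1. Scheduled 2%. No special measure applies. → 2%.
Line D: crane lorry → 4.2; hybrid → 4.2.1; g.v.w. 12 t → 4.2.1.1. Scheduled 26%. quota on 4.2.1 open → in-quota 3%. → 3%.
Line E: motorcycle → 4.1; petrol-engined → 4.1.1; g.v.w. 16 t → 4.1.1.2. Scheduled 26%. Yelstadt agreement on 4.1.2: 4.1.1.2 not covered; Yelstadt agreement on 4.1: RVC ≥ 65% → 21% available; preferential 21%; anti-dumping (Yelstadt, 4.1): +22%; total 21% + 22% = 43%. → 43%.
Sum: 3% + 29% + 2% + 3% + 43% = 80%.

80%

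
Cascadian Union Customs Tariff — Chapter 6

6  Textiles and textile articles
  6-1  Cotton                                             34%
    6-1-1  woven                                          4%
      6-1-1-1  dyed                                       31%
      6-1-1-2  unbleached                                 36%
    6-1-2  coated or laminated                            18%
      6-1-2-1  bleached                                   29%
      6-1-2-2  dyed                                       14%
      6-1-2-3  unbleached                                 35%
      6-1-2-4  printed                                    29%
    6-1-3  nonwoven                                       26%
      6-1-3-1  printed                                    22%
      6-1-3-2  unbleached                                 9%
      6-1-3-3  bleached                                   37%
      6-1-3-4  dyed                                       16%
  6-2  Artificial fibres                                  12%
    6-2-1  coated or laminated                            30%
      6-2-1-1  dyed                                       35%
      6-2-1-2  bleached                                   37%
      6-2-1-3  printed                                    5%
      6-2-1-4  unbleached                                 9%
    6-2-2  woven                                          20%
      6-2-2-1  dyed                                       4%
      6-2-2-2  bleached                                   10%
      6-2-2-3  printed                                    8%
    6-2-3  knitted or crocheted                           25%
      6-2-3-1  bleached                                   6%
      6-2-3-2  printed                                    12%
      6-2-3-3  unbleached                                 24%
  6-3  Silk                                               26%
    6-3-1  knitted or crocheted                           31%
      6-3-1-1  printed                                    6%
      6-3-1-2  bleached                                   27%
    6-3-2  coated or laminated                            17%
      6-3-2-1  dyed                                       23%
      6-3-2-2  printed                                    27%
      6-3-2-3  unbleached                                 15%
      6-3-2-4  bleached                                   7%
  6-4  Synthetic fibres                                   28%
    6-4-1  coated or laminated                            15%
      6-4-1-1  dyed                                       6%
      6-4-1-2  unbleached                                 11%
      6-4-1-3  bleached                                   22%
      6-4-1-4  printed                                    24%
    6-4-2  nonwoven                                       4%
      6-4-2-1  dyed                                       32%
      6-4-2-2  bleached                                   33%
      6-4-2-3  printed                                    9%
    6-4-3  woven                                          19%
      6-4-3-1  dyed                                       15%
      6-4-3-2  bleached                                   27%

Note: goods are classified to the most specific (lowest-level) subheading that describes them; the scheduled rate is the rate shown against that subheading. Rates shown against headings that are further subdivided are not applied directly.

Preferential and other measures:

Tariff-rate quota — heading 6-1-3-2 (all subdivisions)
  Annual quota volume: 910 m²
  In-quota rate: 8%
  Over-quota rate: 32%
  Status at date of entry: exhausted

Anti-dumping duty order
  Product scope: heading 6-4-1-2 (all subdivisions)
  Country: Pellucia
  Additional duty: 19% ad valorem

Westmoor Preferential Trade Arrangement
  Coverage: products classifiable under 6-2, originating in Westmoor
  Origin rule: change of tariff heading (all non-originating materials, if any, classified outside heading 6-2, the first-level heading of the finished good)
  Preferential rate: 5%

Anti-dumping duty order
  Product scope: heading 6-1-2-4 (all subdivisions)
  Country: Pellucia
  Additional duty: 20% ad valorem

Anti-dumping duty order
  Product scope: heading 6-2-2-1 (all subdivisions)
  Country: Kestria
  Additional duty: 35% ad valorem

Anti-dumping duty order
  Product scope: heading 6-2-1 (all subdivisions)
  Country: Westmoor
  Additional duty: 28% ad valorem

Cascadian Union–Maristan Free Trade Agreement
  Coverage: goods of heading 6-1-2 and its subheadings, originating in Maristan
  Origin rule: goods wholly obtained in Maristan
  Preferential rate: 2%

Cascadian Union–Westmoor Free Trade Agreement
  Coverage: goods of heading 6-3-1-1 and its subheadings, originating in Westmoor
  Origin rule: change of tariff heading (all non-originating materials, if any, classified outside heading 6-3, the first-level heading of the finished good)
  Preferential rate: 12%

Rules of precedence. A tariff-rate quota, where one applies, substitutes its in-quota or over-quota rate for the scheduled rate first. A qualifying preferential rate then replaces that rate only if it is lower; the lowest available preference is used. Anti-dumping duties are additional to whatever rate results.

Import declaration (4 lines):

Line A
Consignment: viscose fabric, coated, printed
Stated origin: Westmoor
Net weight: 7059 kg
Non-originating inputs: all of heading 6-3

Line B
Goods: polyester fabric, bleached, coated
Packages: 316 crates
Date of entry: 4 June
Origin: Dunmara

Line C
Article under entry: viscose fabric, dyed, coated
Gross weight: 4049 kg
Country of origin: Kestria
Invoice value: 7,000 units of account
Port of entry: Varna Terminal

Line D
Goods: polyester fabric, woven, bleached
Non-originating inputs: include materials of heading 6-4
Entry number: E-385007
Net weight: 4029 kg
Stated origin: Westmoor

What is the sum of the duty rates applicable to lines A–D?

Line A: viscose → 6-2; coated → 6-2-1; printed → 6-2-1-3. Scheduled 5%. Westmoor agreement on 6-2: CTH met → 5% available; Westmoor agreement on 6-3-1-1: 6-2-1-3 not covered; preference 5% not lower than 5% → no reduction; anti-dumping (Westmoor, 6-2-1): +28%; total 5% + 28% = 33%. → 33%.
Line B: polyester → 6-4; coated → 6-4-1; bleached → 6-4-1-3. Scheduled 22%. No special measure applies. → 22%.
Line C: viscose → 6-2; coated → 6-2-1; dyed → 6-2-1-1. Scheduled 35%. No special measure applies. → 35%.
Line D: polyester → 6-4; woven → 6-4-3; bleached → 6-4-3-2. Scheduled 27%. Westmoor agreement on 6-2: 6-4-3-2 not covered; Westmoor agreement on 6-3-1-1: 6-4-3-2 not covered. → 27%.
Sum: 33% + 22% + 35% + 27% = 117%.

117%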